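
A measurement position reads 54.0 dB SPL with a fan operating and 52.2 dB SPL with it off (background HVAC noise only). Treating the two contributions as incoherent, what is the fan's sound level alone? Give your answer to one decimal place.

Subtract intensities: L_src = 10·log₁₀(10^(L_total/10) − 10^(L_bg/10)).
L_src = 10·log₁₀(10^(54.0/10) − 10^(52.2/10)) = 10·log₁₀(85230) = 49.3 dB SPL.

49.3 dB SPL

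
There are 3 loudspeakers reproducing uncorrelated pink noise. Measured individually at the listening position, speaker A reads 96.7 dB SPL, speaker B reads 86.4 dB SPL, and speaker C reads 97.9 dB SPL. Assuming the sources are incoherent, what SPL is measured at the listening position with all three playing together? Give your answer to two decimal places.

Incoherent sources sum as intensities:
L_total = 10·log₁₀(10^(96.7/10) + 10^(86.4/10) + 10^(97.9/10)) = 10·log₁₀(11280000000) = 100.52 dB SPL.

100.52 dB SPL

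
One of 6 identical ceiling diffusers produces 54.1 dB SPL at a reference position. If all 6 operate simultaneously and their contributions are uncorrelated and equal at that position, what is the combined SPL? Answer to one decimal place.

6 equal incoherent sources raise the level by 10·log₁₀(6) = 7.78 dB.
L_total = 54.1 + 7.78 = 61.9 dB SPL.

61.9 dB SPL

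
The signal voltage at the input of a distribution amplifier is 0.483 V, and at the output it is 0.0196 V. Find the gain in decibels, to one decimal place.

-27.8 dB

Voltage ratio → dB uses the 20·log₁₀ form:
20·log₁₀(0.0196/0.483) = 20·log₁₀(0.04058) = -27.8 dB.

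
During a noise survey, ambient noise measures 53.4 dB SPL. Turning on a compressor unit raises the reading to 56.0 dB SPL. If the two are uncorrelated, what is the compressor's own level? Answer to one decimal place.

Background correction is a power subtraction:
L_src = 10·log₁₀(10^(56.0/10) − 10^(53.4/10)) = 10·log₁₀(179300) = 52.5 dB SPL.

52.5 dB SPL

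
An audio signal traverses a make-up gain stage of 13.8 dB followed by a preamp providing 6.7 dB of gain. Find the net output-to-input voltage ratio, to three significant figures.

10.6

Net gain = 13.8 + 6.7 = 20.5 dB.
Voltage ratio = 10^(20.5/20) = 10.6.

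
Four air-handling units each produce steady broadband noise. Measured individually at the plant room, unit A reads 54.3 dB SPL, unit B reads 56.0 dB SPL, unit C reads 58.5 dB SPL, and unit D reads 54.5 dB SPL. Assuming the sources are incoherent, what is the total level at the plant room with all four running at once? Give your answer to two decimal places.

Incoherent sources sum as intensities:
L_total = 10·log₁₀(10^(54.3/10) + 10^(56.0/10) + 10^(58.5/10) + 10^(54.5/10)) = 10·log₁₀(1657000) = 62.19 dB SPL.

62.19 dB SPL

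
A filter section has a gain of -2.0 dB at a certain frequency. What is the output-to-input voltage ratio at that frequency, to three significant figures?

0.794

Voltage ratio = 10^(dB/20).
10^(-2.0/20) = 10^(-0.1000) = 0.794.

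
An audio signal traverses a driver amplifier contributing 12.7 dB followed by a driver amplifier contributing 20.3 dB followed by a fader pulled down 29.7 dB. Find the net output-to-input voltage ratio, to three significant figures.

Net gain = 12.7 + 20.3 + (−29.7) = 3.3 dB.
Voltage ratio = 10^(3.3/20) = 1.46.

1.46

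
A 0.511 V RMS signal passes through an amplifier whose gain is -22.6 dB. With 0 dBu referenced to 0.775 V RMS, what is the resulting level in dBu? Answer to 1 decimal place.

Input level: 20·log₁₀(0.511/0.775) = -3.62 dBu.
Output: -3.62 − 22.6 = -26.2 dBu.

-26.2 dBu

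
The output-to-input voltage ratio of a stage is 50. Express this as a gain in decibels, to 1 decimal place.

34.0 dB

Voltage is an amplitude quantity, so gain = 20·log₁₀(V_out/V_in).
20·log₁₀(50) = 34.0 dB.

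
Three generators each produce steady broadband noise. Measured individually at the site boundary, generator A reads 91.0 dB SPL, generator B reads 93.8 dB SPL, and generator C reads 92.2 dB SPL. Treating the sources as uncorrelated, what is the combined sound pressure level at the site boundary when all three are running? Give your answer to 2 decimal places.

97.26 dB SPL

Add the sources as powers (linear), then convert back to dB:
L_total = 10·log₁₀(10^(91.0/10) + 10^(93.8/10) + 10^(92.2/10)) = 10·log₁₀(5317000000) = 97.26 dB SPL.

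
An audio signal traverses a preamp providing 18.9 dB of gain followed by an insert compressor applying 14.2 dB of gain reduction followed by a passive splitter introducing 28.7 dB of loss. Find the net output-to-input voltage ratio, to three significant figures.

Net gain = 18.9 + (−14.2) + (−28.7) = -24.0 dB.
Voltage ratio = 10^(-24.0/20) = 0.0631.

0.0631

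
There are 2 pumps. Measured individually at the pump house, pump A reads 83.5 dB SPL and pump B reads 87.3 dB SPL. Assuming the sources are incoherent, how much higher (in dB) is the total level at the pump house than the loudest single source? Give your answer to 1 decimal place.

1.5 dB

Add the sources as powers (linear), then convert back to dB:
L_total = 10·log₁₀(10^(83.5/10) + 10^(87.3/10)) = 88.81 dB SPL.
Excess over the loudest (87.3 dB): 88.81 − 87.3 = 1.5 dB.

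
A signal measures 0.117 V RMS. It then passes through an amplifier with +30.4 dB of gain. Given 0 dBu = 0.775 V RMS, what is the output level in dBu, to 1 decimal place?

Input level: 20·log₁₀(0.117/0.775) = -16.42 dBu.
Output: -16.42 + 30.4 = +14.0 dBu.

+14.0 dBu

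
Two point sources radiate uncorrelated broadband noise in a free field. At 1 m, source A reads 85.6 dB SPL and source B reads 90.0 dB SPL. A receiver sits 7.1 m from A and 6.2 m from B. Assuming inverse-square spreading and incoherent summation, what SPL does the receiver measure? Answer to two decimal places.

75.21 dB SPL

At the listener: L_A = 85.6 − 20·log₁₀(7.1) = 68.575 dB; L_B = 90.0 − 20·log₁₀(6.2) = 74.152 dB.
Combined: 10·log₁₀(10^(68.575/10)+10^(74.152/10)) = 75.21 dB SPL.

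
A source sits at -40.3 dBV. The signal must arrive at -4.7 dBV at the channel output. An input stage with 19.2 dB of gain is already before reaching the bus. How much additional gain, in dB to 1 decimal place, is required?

16.4 dB

The required make-up gain is the shortfall in the dB sum.
G = -4.7 − (-40.3) − 19.2 = 16.4 dB.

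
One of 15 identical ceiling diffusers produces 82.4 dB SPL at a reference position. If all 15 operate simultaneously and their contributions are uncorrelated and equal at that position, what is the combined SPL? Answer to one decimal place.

15 equal incoherent sources raise the level by 10·log₁₀(15) = 11.76 dB.
L_total = 82.4 + 11.76 = 94.2 dB SPL.

94.2 dB SPL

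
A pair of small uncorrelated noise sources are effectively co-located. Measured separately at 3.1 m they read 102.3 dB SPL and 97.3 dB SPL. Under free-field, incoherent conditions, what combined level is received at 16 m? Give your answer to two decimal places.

89.24 dB SPL

Combined at 3.1 m: 10·log₁₀(10^(102.3/10)+10^(97.3/10)) = 103.493 dB SPL.
Then apply −20·log₁₀(16/3.1) = -14.255 dB → 89.24 dB SPL.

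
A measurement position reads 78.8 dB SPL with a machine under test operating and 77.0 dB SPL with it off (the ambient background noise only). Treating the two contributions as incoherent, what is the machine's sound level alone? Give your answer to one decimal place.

74.1 dB SPL

Background correction is a power subtraction:
L_src = 10·log₁₀(10^(78.8/10) − 10^(77.0/10)) = 10·log₁₀(25740000) = 74.1 dB SPL.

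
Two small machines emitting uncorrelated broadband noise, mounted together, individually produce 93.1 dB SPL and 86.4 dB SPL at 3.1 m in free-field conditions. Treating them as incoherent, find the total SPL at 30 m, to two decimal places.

Combined at 3.1 m: 10·log₁₀(10^(93.1/10)+10^(86.4/10)) = 93.941 dB SPL.
Then apply −20·log₁₀(30/3.1) = -19.715 dB → 74.23 dB SPL.

74.23 dB SPL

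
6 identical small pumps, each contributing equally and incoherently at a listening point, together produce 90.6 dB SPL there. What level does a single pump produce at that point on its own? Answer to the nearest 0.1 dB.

6 equal incoherent sources add 10·log₁₀(6) = 7.78 dB over one source.
L_one = 90.6 − 7.78 = 82.8 dB SPL.

82.8 dB SPL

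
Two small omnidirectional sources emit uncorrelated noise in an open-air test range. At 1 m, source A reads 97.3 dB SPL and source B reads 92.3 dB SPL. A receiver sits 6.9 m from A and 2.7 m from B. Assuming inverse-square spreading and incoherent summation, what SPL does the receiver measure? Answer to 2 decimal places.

85.39 dB SPL

At the listener: L_A = 97.3 − 20·log₁₀(6.9) = 80.523 dB; L_B = 92.3 − 20·log₁₀(2.7) = 83.673 dB.
Combined: 10·log₁₀(10^(80.523/10)+10^(83.673/10)) = 85.39 dB SPL.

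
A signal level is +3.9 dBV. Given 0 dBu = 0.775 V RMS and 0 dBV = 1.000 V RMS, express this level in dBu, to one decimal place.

+6.1 dBu

The offset between the scales is 20·log₁₀(0.775/1.000) = −2.214 dB.
So dBu = +3.9 + 2.214 = +6.1 dBu.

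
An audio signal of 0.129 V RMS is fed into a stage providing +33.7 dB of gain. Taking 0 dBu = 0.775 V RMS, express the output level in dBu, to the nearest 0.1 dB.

Input level: 20·log₁₀(0.129/0.775) = -15.57 dBu.
Output: -15.57 + 33.7 = +18.1 dBu.

+18.1 dBu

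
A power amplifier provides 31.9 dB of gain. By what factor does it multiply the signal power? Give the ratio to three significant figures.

1550

Power ratio = 10^(dB/10).
10^(31.9/10) = 10^(3.190) = 1550.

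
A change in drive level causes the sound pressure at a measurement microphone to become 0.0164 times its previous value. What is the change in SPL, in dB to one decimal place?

SPL change from a pressure ratio uses the 20·log₁₀ form:
20·log₁₀(0.0164) = -35.7 dB.

-35.7 dB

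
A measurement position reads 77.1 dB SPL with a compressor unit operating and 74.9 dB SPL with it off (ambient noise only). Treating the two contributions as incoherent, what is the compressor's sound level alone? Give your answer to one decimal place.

Background correction is a power subtraction:
L_src = 10·log₁₀(10^(77.1/10) − 10^(74.9/10)) = 10·log₁₀(20380000) = 73.1 dB SPL.

73.1 dB SPL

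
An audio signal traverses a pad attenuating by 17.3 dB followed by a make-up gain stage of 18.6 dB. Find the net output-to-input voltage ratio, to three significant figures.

1.16

Net gain = (−17.3) + 18.6 = 1.3 dB.
Voltage ratio = 10^(1.3/20) = 1.16.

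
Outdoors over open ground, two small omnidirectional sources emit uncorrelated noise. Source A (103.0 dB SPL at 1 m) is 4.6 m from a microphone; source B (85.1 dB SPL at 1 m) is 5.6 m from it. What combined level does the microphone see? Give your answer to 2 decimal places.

At the listener: L_A = 103.0 − 20·log₁₀(4.6) = 89.745 dB; L_B = 85.1 − 20·log₁₀(5.6) = 70.136 dB.
Combined: 10·log₁₀(10^(89.745/10)+10^(70.136/10)) = 89.79 dB SPL.

89.79 dB SPL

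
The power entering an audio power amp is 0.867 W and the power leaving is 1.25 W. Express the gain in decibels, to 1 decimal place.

Power ratio → dB uses the 10·log₁₀ form:
10·log₁₀(1.25/0.867) = 10·log₁₀(1.442) = 1.6 dB.

1.6 dB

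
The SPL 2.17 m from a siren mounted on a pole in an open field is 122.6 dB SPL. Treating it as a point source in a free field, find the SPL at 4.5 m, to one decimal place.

For a point source in a free field, ΔL = −20·log₁₀(d₂/d₁).
ΔL = −20·log₁₀(4.5/2.17) = -6.34 dB, so L₂ = 122.6 + (-6.34) = 116.3 dB SPL.

116.3 dB SPL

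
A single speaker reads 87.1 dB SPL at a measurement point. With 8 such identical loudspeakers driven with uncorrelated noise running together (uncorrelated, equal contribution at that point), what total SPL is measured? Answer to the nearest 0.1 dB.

8 equal incoherent sources raise the level by 10·log₁₀(8) = 9.03 dB.
L_total = 87.1 + 9.03 = 96.1 dB SPL.

96.1 dB SPL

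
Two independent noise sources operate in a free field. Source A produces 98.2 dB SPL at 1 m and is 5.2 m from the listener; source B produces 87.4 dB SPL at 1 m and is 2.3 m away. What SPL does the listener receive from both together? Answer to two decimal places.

85.42 dB SPL

At the listener: L_A = 98.2 − 20·log₁₀(5.2) = 83.880 dB; L_B = 87.4 − 20·log₁₀(2.3) = 80.165 dB.
Combined: 10·log₁₀(10^(83.880/10)+10^(80.165/10)) = 85.42 dB SPL.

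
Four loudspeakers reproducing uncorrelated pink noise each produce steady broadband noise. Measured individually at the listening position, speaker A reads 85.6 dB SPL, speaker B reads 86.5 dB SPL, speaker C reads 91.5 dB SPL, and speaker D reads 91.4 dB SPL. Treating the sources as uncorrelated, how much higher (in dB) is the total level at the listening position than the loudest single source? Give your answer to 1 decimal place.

Incoherent sources sum as intensities:
L_total = 10·log₁₀(10^(85.6/10) + 10^(86.5/10) + 10^(91.5/10) + 10^(91.4/10)) = 95.57 dB SPL.
Excess over the loudest (91.5 dB): 95.57 − 91.5 = 4.1 dB.

4.1 dB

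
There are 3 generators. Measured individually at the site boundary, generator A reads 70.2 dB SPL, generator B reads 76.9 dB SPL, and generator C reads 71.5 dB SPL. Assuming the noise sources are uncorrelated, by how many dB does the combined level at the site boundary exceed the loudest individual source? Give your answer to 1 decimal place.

1.8 dB

Uncorrelated sources add in intensity (power), not in dB.
L_total = 10·log₁₀(10^(70.2/10) + 10^(76.9/10) + 10^(71.5/10)) = 78.67 dB SPL.
Excess over the loudest (76.9 dB): 78.67 − 76.9 = 1.8 dB.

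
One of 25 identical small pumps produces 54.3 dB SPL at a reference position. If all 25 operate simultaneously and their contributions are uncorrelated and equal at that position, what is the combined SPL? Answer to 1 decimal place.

25 equal incoherent sources raise the level by 10·log₁₀(25) = 13.98 dB.
L_total = 54.3 + 13.98 = 68.3 dB SPL.

68.3 dB SPL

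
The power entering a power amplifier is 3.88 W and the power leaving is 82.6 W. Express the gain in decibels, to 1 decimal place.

Power is a power quantity, so gain = 10·log₁₀(P_out/P_in).
10·log₁₀(82.6/3.88) = 10·log₁₀(21.29) = 13.3 dB.

13.3 dB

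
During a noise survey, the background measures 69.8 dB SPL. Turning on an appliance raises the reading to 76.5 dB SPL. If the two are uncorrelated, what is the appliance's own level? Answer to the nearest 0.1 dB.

Remove the background by subtracting linear intensities:
L_src = 10·log₁₀(10^(76.5/10) − 10^(69.8/10)) = 10·log₁₀(35120000) = 75.5 dB SPL.

75.5 dB SPL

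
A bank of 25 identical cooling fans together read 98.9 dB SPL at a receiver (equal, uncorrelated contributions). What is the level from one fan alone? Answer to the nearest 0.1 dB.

25 equal incoherent sources add 10·log₁₀(25) = 13.98 dB over one source.
L_one = 98.9 − 13.98 = 84.9 dB SPL.

84.9 dB SPL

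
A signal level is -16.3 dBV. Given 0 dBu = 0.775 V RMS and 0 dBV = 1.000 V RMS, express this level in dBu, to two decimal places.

-14.09 dBu

The offset between the scales is 20·log₁₀(0.775/1.000) = −2.214 dB.
So dBu = -16.3 + 2.214 = -14.09 dBu.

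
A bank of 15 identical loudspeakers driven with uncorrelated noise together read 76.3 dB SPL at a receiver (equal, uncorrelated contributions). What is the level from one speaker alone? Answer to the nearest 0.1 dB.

64.5 dB SPL

15 equal incoherent sources add 10·log₁₀(15) = 11.76 dB over one source.
L_one = 76.3 − 11.76 = 64.5 dB SPL.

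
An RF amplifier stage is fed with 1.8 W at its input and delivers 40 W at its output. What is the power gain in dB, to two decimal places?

13.47 dB

Power ratio → dB uses the 10·log₁₀ form:
10·log₁₀(40/1.8) = 10·log₁₀(22.22) = 13.47 dB.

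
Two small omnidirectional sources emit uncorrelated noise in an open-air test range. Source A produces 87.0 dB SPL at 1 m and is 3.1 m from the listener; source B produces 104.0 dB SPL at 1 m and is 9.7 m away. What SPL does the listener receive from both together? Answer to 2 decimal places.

At the listener: L_A = 87.0 − 20·log₁₀(3.1) = 77.173 dB; L_B = 104.0 − 20·log₁₀(9.7) = 84.265 dB.
Combined: 10·log₁₀(10^(77.173/10)+10^(84.265/10)) = 85.04 dB SPL.

85.04 dB SPL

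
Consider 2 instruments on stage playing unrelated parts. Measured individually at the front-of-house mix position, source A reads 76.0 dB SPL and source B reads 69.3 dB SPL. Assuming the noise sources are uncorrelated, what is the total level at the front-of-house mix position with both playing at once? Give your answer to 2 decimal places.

Incoherent sources sum as intensities:
L_total = 10·log₁₀(10^(76.0/10) + 10^(69.3/10)) = 10·log₁₀(48320000) = 76.84 dB SPL.

76.84 dB SPL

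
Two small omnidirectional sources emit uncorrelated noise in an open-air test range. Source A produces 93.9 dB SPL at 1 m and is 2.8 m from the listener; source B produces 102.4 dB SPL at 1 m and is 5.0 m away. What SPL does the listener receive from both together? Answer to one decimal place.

90.0 dB SPL

At the listener: L_A = 93.9 − 20·log₁₀(2.8) = 84.96 dB; L_B = 102.4 − 20·log₁₀(5.0) = 88.42 dB.
Combined: 10·log₁₀(10^(84.96/10)+10^(88.42/10)) = 90.0 dB SPL.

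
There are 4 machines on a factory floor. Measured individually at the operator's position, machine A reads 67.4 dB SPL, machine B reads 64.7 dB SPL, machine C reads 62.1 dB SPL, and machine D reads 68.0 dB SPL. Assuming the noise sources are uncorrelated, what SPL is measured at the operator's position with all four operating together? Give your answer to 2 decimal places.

72.14 dB SPL

Incoherent sources sum as intensities:
L_total = 10·log₁₀(10^(67.4/10) + 10^(64.7/10) + 10^(62.1/10) + 10^(68.0/10)) = 10·log₁₀(16380000) = 72.14 dB SPL.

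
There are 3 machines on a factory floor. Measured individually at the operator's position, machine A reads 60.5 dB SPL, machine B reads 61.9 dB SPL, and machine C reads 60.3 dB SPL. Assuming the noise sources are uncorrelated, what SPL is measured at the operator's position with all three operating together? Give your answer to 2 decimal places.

65.73 dB SPL

Uncorrelated sources add in intensity (power), not in dB.
L_total = 10·log₁₀(10^(60.5/10) + 10^(61.9/10) + 10^(60.3/10)) = 10·log₁₀(3742000) = 65.73 dB SPL.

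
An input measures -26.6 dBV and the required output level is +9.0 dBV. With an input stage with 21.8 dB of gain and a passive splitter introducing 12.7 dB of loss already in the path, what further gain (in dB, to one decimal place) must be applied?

26.5 dB

The required make-up gain is the shortfall in the dB sum.
G = +9.0 − (-26.6) − 21.8 + 12.7 = 26.5 dB.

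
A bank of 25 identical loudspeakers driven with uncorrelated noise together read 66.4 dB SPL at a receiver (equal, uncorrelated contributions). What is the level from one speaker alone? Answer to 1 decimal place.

52.4 dB SPL

25 equal incoherent sources add 10·log₁₀(25) = 13.98 dB over one source.
L_one = 66.4 − 13.98 = 52.4 dB SPL.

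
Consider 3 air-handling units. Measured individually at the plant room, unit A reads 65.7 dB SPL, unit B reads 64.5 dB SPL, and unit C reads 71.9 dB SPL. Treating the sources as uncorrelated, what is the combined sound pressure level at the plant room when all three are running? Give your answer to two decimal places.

73.43 dB SPL

Uncorrelated sources add in intensity (power), not in dB.
L_total = 10·log₁₀(10^(65.7/10) + 10^(64.5/10) + 10^(71.9/10)) = 10·log₁₀(22020000) = 73.43 dB SPL.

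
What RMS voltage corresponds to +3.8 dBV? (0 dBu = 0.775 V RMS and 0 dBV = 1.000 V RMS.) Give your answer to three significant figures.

V = 1.000 V × 10^(+3.8/20).
= 1.000 × 1.549 = 1.55 V.

1.55 V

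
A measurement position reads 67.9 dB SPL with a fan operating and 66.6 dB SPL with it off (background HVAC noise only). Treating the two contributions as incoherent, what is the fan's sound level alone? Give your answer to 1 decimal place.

Remove the background by subtracting linear intensities:
L_src = 10·log₁₀(10^(67.9/10) − 10^(66.6/10)) = 10·log₁₀(1595000) = 62.0 dB SPL.

62.0 dB SPL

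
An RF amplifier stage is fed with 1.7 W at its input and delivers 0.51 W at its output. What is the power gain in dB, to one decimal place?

-5.2 dB

For a power ratio, dB = 10·log₁₀(P₂/P₁).
10·log₁₀(0.51/1.7) = 10·log₁₀(0.3000) = -5.2 dB.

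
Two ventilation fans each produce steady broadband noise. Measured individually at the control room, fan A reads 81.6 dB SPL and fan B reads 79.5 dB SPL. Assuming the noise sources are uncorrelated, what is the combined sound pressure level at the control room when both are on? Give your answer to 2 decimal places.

83.69 dB SPL

Uncorrelated sources add in intensity (power), not in dB.
L_total = 10·log₁₀(10^(81.6/10) + 10^(79.5/10)) = 10·log₁₀(233700000) = 83.69 dB SPL.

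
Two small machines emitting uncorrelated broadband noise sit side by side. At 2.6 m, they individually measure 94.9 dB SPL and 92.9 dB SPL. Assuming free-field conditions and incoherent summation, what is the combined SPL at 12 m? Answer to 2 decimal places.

83.74 dB SPL

Combined at 2.6 m: 10·log₁₀(10^(94.9/10)+10^(92.9/10)) = 97.024 dB SPL.
Then apply −20·log₁₀(12/2.6) = -13.284 dB → 83.74 dB SPL.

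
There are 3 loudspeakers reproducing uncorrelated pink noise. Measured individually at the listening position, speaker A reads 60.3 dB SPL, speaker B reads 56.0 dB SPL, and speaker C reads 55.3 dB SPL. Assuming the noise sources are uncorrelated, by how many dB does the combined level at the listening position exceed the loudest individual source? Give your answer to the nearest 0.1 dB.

2.3 dB

Incoherent sources sum as intensities:
L_total = 10·log₁₀(10^(60.3/10) + 10^(56.0/10) + 10^(55.3/10)) = 62.57 dB SPL.
Excess over the loudest (60.3 dB): 62.57 − 60.3 = 2.3 dB.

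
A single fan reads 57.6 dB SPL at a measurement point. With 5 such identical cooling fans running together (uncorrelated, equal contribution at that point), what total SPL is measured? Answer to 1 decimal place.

5 equal incoherent sources raise the level by 10·log₁₀(5) = 6.99 dB.
L_total = 57.6 + 6.99 = 64.6 dB SPL.

64.6 dB SPL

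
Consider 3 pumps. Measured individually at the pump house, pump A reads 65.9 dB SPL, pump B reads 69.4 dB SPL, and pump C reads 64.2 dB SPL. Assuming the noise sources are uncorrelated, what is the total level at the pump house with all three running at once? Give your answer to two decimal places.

71.83 dB SPL

Uncorrelated sources add in intensity (power), not in dB.
L_total = 10·log₁₀(10^(65.9/10) + 10^(69.4/10) + 10^(64.2/10)) = 10·log₁₀(15230000) = 71.83 dB SPL.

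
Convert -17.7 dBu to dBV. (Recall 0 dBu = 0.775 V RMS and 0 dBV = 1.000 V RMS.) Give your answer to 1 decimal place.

The offset between the scales is 20·log₁₀(0.775/1.000) = −2.214 dB.
So dBV = -17.7 − 2.214 = -19.9 dBV.

-19.9 dBV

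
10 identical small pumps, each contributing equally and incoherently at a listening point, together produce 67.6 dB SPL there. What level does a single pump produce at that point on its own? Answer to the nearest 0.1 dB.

57.6 dB SPL

10 equal incoherent sources add 10·log₁₀(10) = 10.00 dB over one source.
L_one = 67.6 − 10.00 = 57.6 dB SPL.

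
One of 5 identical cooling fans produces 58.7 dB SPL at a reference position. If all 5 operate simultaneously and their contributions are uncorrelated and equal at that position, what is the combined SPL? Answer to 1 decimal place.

5 equal incoherent sources raise the level by 10·log₁₀(5) = 6.99 dB.
L_total = 58.7 + 6.99 = 65.7 dB SPL.

65.7 dB SPL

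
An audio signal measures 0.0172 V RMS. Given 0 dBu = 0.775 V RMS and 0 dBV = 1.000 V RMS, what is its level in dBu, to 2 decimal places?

dBu = 20·log₁₀(V / 0.775 V).
20·log₁₀(0.0172/0.775) = -33.08 dBu.

-33.08 dBu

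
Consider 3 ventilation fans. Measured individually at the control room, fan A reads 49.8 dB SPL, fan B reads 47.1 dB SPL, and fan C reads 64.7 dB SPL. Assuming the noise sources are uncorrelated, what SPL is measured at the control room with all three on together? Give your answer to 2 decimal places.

Incoherent sources sum as intensities:
L_total = 10·log₁₀(10^(49.8/10) + 10^(47.1/10) + 10^(64.7/10)) = 10·log₁₀(3098000) = 64.91 dB SPL.

64.91 dB SPL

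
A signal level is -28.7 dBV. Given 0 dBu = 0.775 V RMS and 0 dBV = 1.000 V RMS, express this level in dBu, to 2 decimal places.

-26.49 dBu

The offset between the scales is 20·log₁₀(0.775/1.000) = −2.214 dB.
So dBu = -28.7 + 2.214 = -26.49 dBu.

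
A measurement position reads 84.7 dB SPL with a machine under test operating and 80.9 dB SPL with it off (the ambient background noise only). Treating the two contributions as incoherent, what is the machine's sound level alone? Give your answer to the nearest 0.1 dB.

82.4 dB SPL

Remove the background by subtracting linear intensities:
L_src = 10·log₁₀(10^(84.7/10) − 10^(80.9/10)) = 10·log₁₀(172100000) = 82.4 dB SPL.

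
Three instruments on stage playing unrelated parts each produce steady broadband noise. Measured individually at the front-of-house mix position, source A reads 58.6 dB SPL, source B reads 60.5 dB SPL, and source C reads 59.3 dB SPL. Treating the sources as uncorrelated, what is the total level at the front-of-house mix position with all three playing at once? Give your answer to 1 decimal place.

Uncorrelated sources add in intensity (power), not in dB.
L_total = 10·log₁₀(10^(58.6/10) + 10^(60.5/10) + 10^(59.3/10)) = 10·log₁₀(2698000) = 64.3 dB SPL.

64.3 dB SPL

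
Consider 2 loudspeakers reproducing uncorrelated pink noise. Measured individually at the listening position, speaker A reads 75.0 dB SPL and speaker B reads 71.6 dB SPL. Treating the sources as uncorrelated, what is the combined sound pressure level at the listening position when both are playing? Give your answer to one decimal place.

Uncorrelated sources add in intensity (power), not in dB.
L_total = 10·log₁₀(10^(75.0/10) + 10^(71.6/10)) = 10·log₁₀(46080000) = 76.6 dB SPL.

76.6 dB SPL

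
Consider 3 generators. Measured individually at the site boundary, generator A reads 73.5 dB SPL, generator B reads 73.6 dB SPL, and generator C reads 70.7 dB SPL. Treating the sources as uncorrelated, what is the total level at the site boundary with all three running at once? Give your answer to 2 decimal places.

77.56 dB SPL

Uncorrelated sources add in intensity (power), not in dB.
L_total = 10·log₁₀(10^(73.5/10) + 10^(73.6/10) + 10^(70.7/10)) = 10·log₁₀(57040000) = 77.56 dB SPL.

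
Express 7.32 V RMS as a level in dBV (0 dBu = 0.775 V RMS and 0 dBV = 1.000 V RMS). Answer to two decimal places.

+17.29 dBV

dBV = 20·log₁₀(V / 1.000 V).
20·log₁₀(7.32/1.000) = +17.29 dBV.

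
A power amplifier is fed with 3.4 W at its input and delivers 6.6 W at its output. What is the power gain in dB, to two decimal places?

For a power ratio, dB = 10·log₁₀(P₂/P₁).
10·log₁₀(6.6/3.4) = 10·log₁₀(1.941) = 2.88 dB.

2.88 dB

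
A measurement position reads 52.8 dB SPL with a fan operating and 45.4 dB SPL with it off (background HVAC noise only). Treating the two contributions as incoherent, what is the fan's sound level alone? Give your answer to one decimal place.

Background correction is a power subtraction:
L_src = 10·log₁₀(10^(52.8/10) − 10^(45.4/10)) = 10·log₁₀(155900) = 51.9 dB SPL.

51.9 dB SPL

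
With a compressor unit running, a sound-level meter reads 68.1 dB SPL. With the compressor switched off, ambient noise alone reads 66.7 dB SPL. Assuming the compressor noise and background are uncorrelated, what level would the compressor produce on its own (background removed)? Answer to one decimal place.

Subtract intensities: L_src = 10·log₁₀(10^(L_total/10) − 10^(L_bg/10)).
L_src = 10·log₁₀(10^(68.1/10) − 10^(66.7/10)) = 10·log₁₀(1779000) = 62.5 dB SPL.

62.5 dB SPL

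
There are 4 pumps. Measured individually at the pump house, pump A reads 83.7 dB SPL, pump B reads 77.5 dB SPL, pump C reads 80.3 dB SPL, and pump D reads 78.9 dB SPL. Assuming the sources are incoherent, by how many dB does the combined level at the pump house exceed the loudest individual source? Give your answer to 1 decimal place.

3.1 dB

Uncorrelated sources add in intensity (power), not in dB.
L_total = 10·log₁₀(10^(83.7/10) + 10^(77.5/10) + 10^(80.3/10) + 10^(78.9/10)) = 86.77 dB SPL.
Excess over the loudest (83.7 dB): 86.77 − 83.7 = 3.1 dB.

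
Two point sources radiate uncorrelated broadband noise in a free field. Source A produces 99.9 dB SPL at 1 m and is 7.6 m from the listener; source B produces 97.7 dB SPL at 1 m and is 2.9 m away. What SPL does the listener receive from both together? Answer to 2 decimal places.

89.39 dB SPL

At the listener: L_A = 99.9 − 20·log₁₀(7.6) = 82.284 dB; L_B = 97.7 − 20·log₁₀(2.9) = 88.452 dB.
Combined: 10·log₁₀(10^(82.284/10)+10^(88.452/10)) = 89.39 dB SPL.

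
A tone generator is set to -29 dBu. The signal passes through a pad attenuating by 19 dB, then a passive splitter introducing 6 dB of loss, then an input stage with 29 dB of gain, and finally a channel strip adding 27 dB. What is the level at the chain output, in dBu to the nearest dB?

+2 dBu

Gain stages sum in dB:
-29 − 19 − 6 + 29 + 27 = +2 dBu.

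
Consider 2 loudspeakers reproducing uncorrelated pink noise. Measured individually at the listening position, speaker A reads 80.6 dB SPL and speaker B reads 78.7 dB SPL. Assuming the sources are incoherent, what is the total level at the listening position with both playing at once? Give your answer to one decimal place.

Uncorrelated sources add in intensity (power), not in dB.
L_total = 10·log₁₀(10^(80.6/10) + 10^(78.7/10)) = 10·log₁₀(188900000) = 82.8 dB SPL.

82.8 dB SPL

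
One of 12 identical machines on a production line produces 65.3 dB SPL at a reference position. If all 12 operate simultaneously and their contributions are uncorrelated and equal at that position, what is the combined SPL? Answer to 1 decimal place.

12 equal incoherent sources raise the level by 10·log₁₀(12) = 10.79 dB.
L_total = 65.3 + 10.79 = 76.1 dB SPL.

76.1 dB SPL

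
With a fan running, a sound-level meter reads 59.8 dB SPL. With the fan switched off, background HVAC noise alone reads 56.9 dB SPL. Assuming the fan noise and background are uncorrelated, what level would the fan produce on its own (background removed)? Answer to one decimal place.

56.7 dB SPL

Subtract intensities: L_src = 10·log₁₀(10^(L_total/10) − 10^(L_bg/10)).
L_src = 10·log₁₀(10^(59.8/10) − 10^(56.9/10)) = 10·log₁₀(465200) = 56.7 dB SPL.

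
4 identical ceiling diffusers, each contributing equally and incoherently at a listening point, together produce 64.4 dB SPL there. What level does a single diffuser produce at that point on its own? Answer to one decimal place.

58.4 dB SPL

4 equal incoherent sources add 10·log₁₀(4) = 6.02 dB over one source.
L_one = 64.4 − 6.02 = 58.4 dB SPL.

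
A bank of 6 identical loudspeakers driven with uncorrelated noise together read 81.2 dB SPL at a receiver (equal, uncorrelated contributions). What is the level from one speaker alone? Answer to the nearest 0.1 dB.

6 equal incoherent sources add 10·log₁₀(6) = 7.78 dB over one source.
L_one = 81.2 − 7.78 = 73.4 dB SPL.

73.4 dB SPL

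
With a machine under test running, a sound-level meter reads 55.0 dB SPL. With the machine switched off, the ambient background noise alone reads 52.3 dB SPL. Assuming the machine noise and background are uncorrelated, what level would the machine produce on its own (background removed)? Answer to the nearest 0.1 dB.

51.7 dB SPL

Subtract intensities: L_src = 10·log₁₀(10^(L_total/10) − 10^(L_bg/10)).
L_src = 10·log₁₀(10^(55.0/10) − 10^(52.3/10)) = 10·log₁₀(146400) = 51.7 dB SPL.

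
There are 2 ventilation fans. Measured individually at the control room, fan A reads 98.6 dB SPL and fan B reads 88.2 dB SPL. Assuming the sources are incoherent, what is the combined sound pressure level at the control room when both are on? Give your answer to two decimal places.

98.98 dB SPL

Uncorrelated sources add in intensity (power), not in dB.
L_total = 10·log₁₀(10^(98.6/10) + 10^(88.2/10)) = 10·log₁₀(7905000000) = 98.98 dB SPL.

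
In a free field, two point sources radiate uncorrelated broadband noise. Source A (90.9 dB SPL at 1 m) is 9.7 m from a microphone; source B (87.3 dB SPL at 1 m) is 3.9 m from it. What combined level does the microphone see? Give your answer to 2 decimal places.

76.85 dB SPL

At the listener: L_A = 90.9 − 20·log₁₀(9.7) = 71.165 dB; L_B = 87.3 − 20·log₁₀(3.9) = 75.479 dB.
Combined: 10·log₁₀(10^(71.165/10)+10^(75.479/10)) = 76.85 dB SPL.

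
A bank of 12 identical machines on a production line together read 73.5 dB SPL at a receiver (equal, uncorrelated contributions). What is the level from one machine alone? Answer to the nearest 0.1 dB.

12 equal incoherent sources add 10·log₁₀(12) = 10.79 dB over one source.
L_one = 73.5 − 10.79 = 62.7 dB SPL.

62.7 dB SPL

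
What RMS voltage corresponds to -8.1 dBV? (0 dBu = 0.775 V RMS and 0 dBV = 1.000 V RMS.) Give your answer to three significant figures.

0.394 V

V = 1.000 V × 10^(-8.1/20).
= 1.000 × 0.3936 = 0.394 V.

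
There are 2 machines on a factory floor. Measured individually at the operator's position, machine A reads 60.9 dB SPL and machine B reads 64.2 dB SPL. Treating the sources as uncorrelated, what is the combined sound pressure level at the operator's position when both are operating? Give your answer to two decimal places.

Incoherent sources sum as intensities:
L_total = 10·log₁₀(10^(60.9/10) + 10^(64.2/10)) = 10·log₁₀(3861000) = 65.87 dB SPL.

65.87 dB SPL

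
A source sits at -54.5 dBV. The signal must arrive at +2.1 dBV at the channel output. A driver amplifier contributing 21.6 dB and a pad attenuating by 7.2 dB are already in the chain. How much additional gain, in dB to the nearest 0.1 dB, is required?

42.2 dB

The required make-up gain is the shortfall in the dB sum.
G = +2.1 − (-54.5) − 21.6 + 7.2 = 42.2 dB.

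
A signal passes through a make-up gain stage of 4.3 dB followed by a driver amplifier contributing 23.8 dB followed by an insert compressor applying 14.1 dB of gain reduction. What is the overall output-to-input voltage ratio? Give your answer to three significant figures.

5.01

Net gain = 4.3 + 23.8 + (−14.1) = 14.0 dB.
Voltage ratio = 10^(14.0/20) = 5.01.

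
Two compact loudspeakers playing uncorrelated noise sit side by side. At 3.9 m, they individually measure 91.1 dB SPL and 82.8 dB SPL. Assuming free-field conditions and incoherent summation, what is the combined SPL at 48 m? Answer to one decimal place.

69.9 dB SPL

Combined at 3.9 m: 10·log₁₀(10^(91.1/10)+10^(82.8/10)) = 91.70 dB SPL.
Then apply −20·log₁₀(48/3.9) = -21.80 dB → 69.9 dB SPL.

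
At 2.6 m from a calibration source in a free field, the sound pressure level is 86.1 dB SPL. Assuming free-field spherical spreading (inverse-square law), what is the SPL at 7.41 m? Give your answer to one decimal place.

77.0 dB SPL

Free-field point source: level drops by 20·log₁₀ of the distance ratio.
ΔL = −20·log₁₀(7.41/2.6) = -9.10 dB, so L₂ = 86.1 + (-9.10) = 77.0 dB SPL.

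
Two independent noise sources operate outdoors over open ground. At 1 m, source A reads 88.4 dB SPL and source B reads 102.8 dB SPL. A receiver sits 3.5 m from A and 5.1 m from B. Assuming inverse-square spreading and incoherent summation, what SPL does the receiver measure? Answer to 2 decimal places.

88.97 dB SPL

At the listener: L_A = 88.4 − 20·log₁₀(3.5) = 77.519 dB; L_B = 102.8 − 20·log₁₀(5.1) = 88.649 dB.
Combined: 10·log₁₀(10^(77.519/10)+10^(88.649/10)) = 88.97 dB SPL.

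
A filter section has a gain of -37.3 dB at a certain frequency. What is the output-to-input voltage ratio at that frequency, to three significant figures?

Voltage ratio = 10^(dB/20).
10^(-37.3/20) = 10^(-1.865) = 0.0136.

0.0136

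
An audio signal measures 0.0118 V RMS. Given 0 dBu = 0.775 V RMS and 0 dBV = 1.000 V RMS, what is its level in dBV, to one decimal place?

dBV = 20·log₁₀(V / 1.000 V).
20·log₁₀(0.0118/1.000) = -38.6 dBV.

-38.6 dBV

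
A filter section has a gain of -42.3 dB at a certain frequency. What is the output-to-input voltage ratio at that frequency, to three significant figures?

0.00767

Voltage ratio = 10^(dB/20).
10^(-42.3/20) = 10^(-2.115) = 0.00767.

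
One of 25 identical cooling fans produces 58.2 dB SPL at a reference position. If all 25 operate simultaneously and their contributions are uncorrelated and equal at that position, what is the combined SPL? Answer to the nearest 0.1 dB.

72.2 dB SPL

25 equal incoherent sources raise the level by 10·log₁₀(25) = 13.98 dB.
L_total = 58.2 + 13.98 = 72.2 dB SPL.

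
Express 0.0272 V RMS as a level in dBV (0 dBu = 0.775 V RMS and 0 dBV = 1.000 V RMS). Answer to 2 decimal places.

dBV = 20·log₁₀(V / 1.000 V).
20·log₁₀(0.0272/1.000) = -31.31 dBV.

-31.31 dBV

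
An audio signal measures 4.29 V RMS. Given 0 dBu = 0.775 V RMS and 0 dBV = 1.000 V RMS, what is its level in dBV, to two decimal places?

dBV = 20·log₁₀(V / 1.000 V).
20·log₁₀(4.29/1.000) = +12.65 dBV.

+12.65 dBV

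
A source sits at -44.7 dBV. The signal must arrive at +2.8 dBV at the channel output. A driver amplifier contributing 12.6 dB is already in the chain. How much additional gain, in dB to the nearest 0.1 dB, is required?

34.9 dB

The required make-up gain is the shortfall in the dB sum.
G = +2.8 − (-44.7) − 12.6 = 34.9 dB.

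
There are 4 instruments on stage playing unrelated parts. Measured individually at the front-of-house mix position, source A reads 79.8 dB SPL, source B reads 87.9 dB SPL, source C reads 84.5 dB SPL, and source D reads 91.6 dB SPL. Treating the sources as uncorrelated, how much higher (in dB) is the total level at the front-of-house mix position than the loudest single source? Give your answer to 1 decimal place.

Add the sources as powers (linear), then convert back to dB:
L_total = 10·log₁₀(10^(79.8/10) + 10^(87.9/10) + 10^(84.5/10) + 10^(91.6/10)) = 93.87 dB SPL.
Excess over the loudest (91.6 dB): 93.87 − 91.6 = 2.3 dB.

2.3 dB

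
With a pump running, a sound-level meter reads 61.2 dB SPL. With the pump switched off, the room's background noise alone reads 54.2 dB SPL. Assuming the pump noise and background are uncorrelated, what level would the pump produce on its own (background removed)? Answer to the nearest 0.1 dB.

Subtract intensities: L_src = 10·log₁₀(10^(L_total/10) − 10^(L_bg/10)).
L_src = 10·log₁₀(10^(61.2/10) − 10^(54.2/10)) = 10·log₁₀(1055000) = 60.2 dB SPL.

60.2 dB SPL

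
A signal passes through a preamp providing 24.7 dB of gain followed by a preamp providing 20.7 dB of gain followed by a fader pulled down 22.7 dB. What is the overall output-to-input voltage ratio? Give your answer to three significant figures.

13.6

Net gain = 24.7 + 20.7 + (−22.7) = 22.7 dB.
Voltage ratio = 10^(22.7/20) = 13.6.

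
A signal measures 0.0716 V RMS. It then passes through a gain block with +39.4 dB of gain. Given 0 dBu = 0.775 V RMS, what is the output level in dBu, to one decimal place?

+18.7 dBu

Input level: 20·log₁₀(0.0716/0.775) = -20.69 dBu.
Output: -20.69 + 39.4 = +18.7 dBu.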